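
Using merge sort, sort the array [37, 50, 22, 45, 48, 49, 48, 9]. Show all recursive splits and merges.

Merge sort trace:

Split: [37, 50, 22, 45, 48, 49, 48, 9] -> [37, 50, 22, 45] and [48, 49, 48, 9]
  Split: [37, 50, 22, 45] -> [37, 50] and [22, 45]
    Split: [37, 50] -> [37] and [50]
    Merge: [37] + [50] -> [37, 50]
    Split: [22, 45] -> [22] and [45]
    Merge: [22] + [45] -> [22, 45]
  Merge: [37, 50] + [22, 45] -> [22, 37, 45, 50]
  Split: [48, 49, 48, 9] -> [48, 49] and [48, 9]
    Split: [48, 49] -> [48] and [49]
    Merge: [48] + [49] -> [48, 49]
    Split: [48, 9] -> [48] and [9]
    Merge: [48] + [9] -> [9, 48]
  Merge: [48, 49] + [9, 48] -> [9, 48, 48, 49]
Merge: [22, 37, 45, 50] + [9, 48, 48, 49] -> [9, 22, 37, 45, 48, 48, 49, 50]

Final sorted array: [9, 22, 37, 45, 48, 48, 49, 50]

The merge sort proceeds by recursively splitting the array and merging sorted halves.
After all merges, the sorted array is [9, 22, 37, 45, 48, 48, 49, 50].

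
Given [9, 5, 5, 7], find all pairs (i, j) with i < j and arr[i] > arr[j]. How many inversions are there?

Finding inversions in [9, 5, 5, 7]:

(0, 1): arr[0]=9 > arr[1]=5
(0, 2): arr[0]=9 > arr[2]=5
(0, 3): arr[0]=9 > arr[3]=7

Total inversions: 3

The array has 3 inversion(s): (0,1), (0,2), (0,3). Each pair (i,j) satisfies i < j and arr[i] > arr[j].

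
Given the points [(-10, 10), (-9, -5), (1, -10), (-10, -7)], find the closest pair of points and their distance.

Computing all pairwise distances among 4 points:

d((-10, 10), (-9, -5)) = 15.0333
d((-10, 10), (1, -10)) = 22.8254
d((-10, 10), (-10, -7)) = 17.0
d((-9, -5), (1, -10)) = 11.1803
d((-9, -5), (-10, -7)) = 2.2361 <-- minimum
d((1, -10), (-10, -7)) = 11.4018

Closest pair: (-9, -5) and (-10, -7) with distance 2.2361

The closest pair is (-9, -5) and (-10, -7) with Euclidean distance 2.2361. For 4 points, brute-force pairwise comparison is shown above. For large n, the divide-and-conquer algorithm (sort by x, recurse on halves, check the dividing strip) achieves O(n log n).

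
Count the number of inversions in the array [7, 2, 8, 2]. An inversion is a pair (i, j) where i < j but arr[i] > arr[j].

Finding inversions in [7, 2, 8, 2]:

(0, 1): arr[0]=7 > arr[1]=2
(0, 3): arr[0]=7 > arr[3]=2
(2, 3): arr[2]=8 > arr[3]=2

Total inversions: 3

The array has 3 inversion(s): (0,1), (0,3), (2,3). Each pair (i,j) satisfies i < j and arr[i] > arr[j].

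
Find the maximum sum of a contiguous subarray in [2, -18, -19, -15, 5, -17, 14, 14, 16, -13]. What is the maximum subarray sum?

Using Kadane's algorithm on [2, -18, -19, -15, 5, -17, 14, 14, 16, -13]:

Scanning through the array:
Position 1 (value -18): max_ending_here = -16, max_so_far = 2
Position 2 (value -19): max_ending_here = -19, max_so_far = 2
Position 3 (value -15): max_ending_here = -15, max_so_far = 2
Position 4 (value 5): max_ending_here = 5, max_so_far = 5
Position 5 (value -17): max_ending_here = -12, max_so_far = 5
Position 6 (value 14): max_ending_here = 14, max_so_far = 14
Position 7 (value 14): max_ending_here = 28, max_so_far = 28
Position 8 (value 16): max_ending_here = 44, max_so_far = 44
Position 9 (value -13): max_ending_here = 31, max_so_far = 44

Maximum subarray: [14, 14, 16]
Maximum sum: 44

The maximum subarray is [14, 14, 16] with sum 44. This subarray runs from index 6 to index 8.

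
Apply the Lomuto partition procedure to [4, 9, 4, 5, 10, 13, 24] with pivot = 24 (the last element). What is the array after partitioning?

Lomuto partition with pivot = 24:

Initial array: [4, 9, 4, 5, 10, 13, 24]

arr[0]=4 <= 24: swap with position 0, array becomes [4, 9, 4, 5, 10, 13, 24]
arr[1]=9 <= 24: swap with position 1, array becomes [4, 9, 4, 5, 10, 13, 24]
arr[2]=4 <= 24: swap with position 2, array becomes [4, 9, 4, 5, 10, 13, 24]
arr[3]=5 <= 24: swap with position 3, array becomes [4, 9, 4, 5, 10, 13, 24]
arr[4]=10 <= 24: swap with position 4, array becomes [4, 9, 4, 5, 10, 13, 24]
arr[5]=13 <= 24: swap with position 5, array becomes [4, 9, 4, 5, 10, 13, 24]

Place pivot at position 6: [4, 9, 4, 5, 10, 13, 24]
Pivot position: 6

After partitioning with pivot 24, the array becomes [4, 9, 4, 5, 10, 13, 24]. The pivot is placed at index 6. All elements to the left of the pivot are <= 24, and all elements to the right are > 24.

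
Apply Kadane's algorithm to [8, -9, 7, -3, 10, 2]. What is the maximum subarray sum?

Using Kadane's algorithm on [8, -9, 7, -3, 10, 2]:

Scanning through the array:
Position 1 (value -9): max_ending_here = -1, max_so_far = 8
Position 2 (value 7): max_ending_here = 7, max_so_far = 8
Position 3 (value -3): max_ending_here = 4, max_so_far = 8
Position 4 (value 10): max_ending_here = 14, max_so_far = 14
Position 5 (value 2): max_ending_here = 16, max_so_far = 16

Maximum subarray: [7, -3, 10, 2]
Maximum sum: 16

The maximum subarray is [7, -3, 10, 2] with sum 16. This subarray runs from index 2 to index 5.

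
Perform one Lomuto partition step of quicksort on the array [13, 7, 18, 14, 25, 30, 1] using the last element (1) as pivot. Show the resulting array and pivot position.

Lomuto partition with pivot = 1:

Initial array: [13, 7, 18, 14, 25, 30, 1]

arr[0]=13 > 1: no swap
arr[1]=7 > 1: no swap
arr[2]=18 > 1: no swap
arr[3]=14 > 1: no swap
arr[4]=25 > 1: no swap
arr[5]=30 > 1: no swap

Place pivot at position 0: [1, 7, 18, 14, 25, 30, 13]
Pivot position: 0

After partitioning with pivot 1, the array becomes [1, 7, 18, 14, 25, 30, 13]. The pivot is placed at index 0. All elements to the left of the pivot are <= 1, and all elements to the right are > 1.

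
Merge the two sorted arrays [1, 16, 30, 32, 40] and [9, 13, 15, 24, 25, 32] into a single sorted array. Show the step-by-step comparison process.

Merging process:

Compare 1 vs 9: take 1 from left. Merged: [1]
Compare 16 vs 9: take 9 from right. Merged: [1, 9]
Compare 16 vs 13: take 13 from right. Merged: [1, 9, 13]
Compare 16 vs 15: take 15 from right. Merged: [1, 9, 13, 15]
Compare 16 vs 24: take 16 from left. Merged: [1, 9, 13, 15, 16]
Compare 30 vs 24: take 24 from right. Merged: [1, 9, 13, 15, 16, 24]
Compare 30 vs 25: take 25 from right. Merged: [1, 9, 13, 15, 16, 24, 25]
Compare 30 vs 32: take 30 from left. Merged: [1, 9, 13, 15, 16, 24, 25, 30]
Compare 32 vs 32: take 32 from left. Merged: [1, 9, 13, 15, 16, 24, 25, 30, 32]
Compare 40 vs 32: take 32 from right. Merged: [1, 9, 13, 15, 16, 24, 25, 30, 32, 32]
Append remaining from left: [40]. Merged: [1, 9, 13, 15, 16, 24, 25, 30, 32, 32, 40]

Final merged array: [1, 9, 13, 15, 16, 24, 25, 30, 32, 32, 40]
Total comparisons: 10

The merged array is [1, 9, 13, 15, 16, 24, 25, 30, 32, 32, 40], requiring 10 comparisons. The merge step runs in O(n) time where n is the total number of elements.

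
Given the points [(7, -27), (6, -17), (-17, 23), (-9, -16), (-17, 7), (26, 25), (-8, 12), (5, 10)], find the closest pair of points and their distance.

Computing all pairwise distances among 8 points:

d((7, -27), (6, -17)) = 10.0499 <-- minimum
d((7, -27), (-17, 23)) = 55.4617
d((7, -27), (-9, -16)) = 19.4165
d((7, -27), (-17, 7)) = 41.6173
d((7, -27), (26, 25)) = 55.3624
d((7, -27), (-8, 12)) = 41.7852
d((7, -27), (5, 10)) = 37.054
d((6, -17), (-17, 23)) = 46.1411
d((6, -17), (-9, -16)) = 15.0333
d((6, -17), (-17, 7)) = 33.2415
d((6, -17), (26, 25)) = 46.5188
d((6, -17), (-8, 12)) = 32.2025
d((6, -17), (5, 10)) = 27.0185
d((-17, 23), (-9, -16)) = 39.8121
d((-17, 23), (-17, 7)) = 16.0
d((-17, 23), (26, 25)) = 43.0465
d((-17, 23), (-8, 12)) = 14.2127
d((-17, 23), (5, 10)) = 25.5539
d((-9, -16), (-17, 7)) = 24.3516
d((-9, -16), (26, 25)) = 53.9073
d((-9, -16), (-8, 12)) = 28.0179
d((-9, -16), (5, 10)) = 29.5296
d((-17, 7), (26, 25)) = 46.6154
d((-17, 7), (-8, 12)) = 10.2956
d((-17, 7), (5, 10)) = 22.2036
d((26, 25), (-8, 12)) = 36.4005
d((26, 25), (5, 10)) = 25.807
d((-8, 12), (5, 10)) = 13.1529

Closest pair: (7, -27) and (6, -17) with distance 10.0499

The closest pair is (7, -27) and (6, -17) with Euclidean distance 10.0499. For 8 points, brute-force pairwise comparison is shown above. For large n, the divide-and-conquer algorithm (sort by x, recurse on halves, check the dividing strip) achieves O(n log n).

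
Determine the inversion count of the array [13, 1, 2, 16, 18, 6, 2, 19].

Finding inversions in [13, 1, 2, 16, 18, 6, 2, 19]:

(0, 1): arr[0]=13 > arr[1]=1
(0, 2): arr[0]=13 > arr[2]=2
(0, 5): arr[0]=13 > arr[5]=6
(0, 6): arr[0]=13 > arr[6]=2
(3, 5): arr[3]=16 > arr[5]=6
(3, 6): arr[3]=16 > arr[6]=2
(4, 5): arr[4]=18 > arr[5]=6
(4, 6): arr[4]=18 > arr[6]=2
(5, 6): arr[5]=6 > arr[6]=2

Total inversions: 9

The array has 9 inversion(s): (0,1), (0,2), (0,5), (0,6), (3,5), (3,6), (4,5), (4,6), (5,6). Each pair (i,j) satisfies i < j and arr[i] > arr[j].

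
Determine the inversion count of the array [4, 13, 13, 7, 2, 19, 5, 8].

Finding inversions in [4, 13, 13, 7, 2, 19, 5, 8]:

(0, 4): arr[0]=4 > arr[4]=2
(1, 3): arr[1]=13 > arr[3]=7
(1, 4): arr[1]=13 > arr[4]=2
(1, 6): arr[1]=13 > arr[6]=5
(1, 7): arr[1]=13 > arr[7]=8
(2, 3): arr[2]=13 > arr[3]=7
(2, 4): arr[2]=13 > arr[4]=2
(2, 6): arr[2]=13 > arr[6]=5
(2, 7): arr[2]=13 > arr[7]=8
(3, 4): arr[3]=7 > arr[4]=2
(3, 6): arr[3]=7 > arr[6]=5
(5, 6): arr[5]=19 > arr[6]=5
(5, 7): arr[5]=19 > arr[7]=8

Total inversions: 13

The array has 13 inversion(s): (0,4), (1,3), (1,4), (1,6), (1,7), (2,3), (2,4), (2,6), (2,7), (3,4), (3,6), (5,6), (5,7). Each pair (i,j) satisfies i < j and arr[i] > arr[j].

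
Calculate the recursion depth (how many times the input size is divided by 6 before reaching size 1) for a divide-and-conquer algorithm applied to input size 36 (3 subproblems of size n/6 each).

For divide and conquer with division factor 6:

Problem sizes at each level:
Level 0: 36
Level 1: 6
Level 2: 1

The root is level 0 and the size-1 base case is level 2 (the tree spans levels 0 through 2, i.e. 3 levels counting the root), so the depth is the number of divisions: log_6(36) = 2

The recursion tree depth is log_6(36) = 2. At each level, the problem size is divided by 6, so it takes 2 divisions to reduce to a base case of size 1. The algorithm makes 3 recursive calls at each level.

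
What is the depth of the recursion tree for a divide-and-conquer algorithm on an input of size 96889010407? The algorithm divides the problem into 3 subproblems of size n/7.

For divide and conquer with division factor 7:

Problem sizes at each level:
Level 0: 96889010407
Level 1: 13841287201
Level 2: 1977326743
Level 3: 282475249
Level 4: 40353607
Level 5: 5764801
Level 6: 823543
Level 7: 117649
Level 8: 16807
Level 9: 2401
Level 10: 343
Level 11: 49
Level 12: 7
Level 13: 1

The root is level 0 and the size-1 base case is level 13 (the tree spans levels 0 through 13, i.e. 14 levels counting the root), so the depth is the number of divisions: log_7(96889010407) = 13

The recursion tree depth is log_7(96889010407) = 13. At each level, the problem size is divided by 7, so it takes 13 divisions to reduce to a base case of size 1. The algorithm makes 3 recursive calls at each level.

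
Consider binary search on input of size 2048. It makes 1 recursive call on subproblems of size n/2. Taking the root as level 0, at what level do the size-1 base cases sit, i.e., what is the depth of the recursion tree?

For divide and conquer with division factor 2:

Problem sizes at each level:
Level 0: 2048
Level 1: 1024
Level 2: 512
Level 3: 256
Level 4: 128
Level 5: 64
Level 6: 32
Level 7: 16
Level 8: 8
Level 9: 4
Level 10: 2
Level 11: 1

The root is level 0 and the size-1 base case is level 11 (the tree spans levels 0 through 11, i.e. 12 levels counting the root), so the depth is the number of divisions: log_2(2048) = 11

The recursion tree depth is log_2(2048) = 11. At each level, the problem size is divided by 2, so it takes 11 divisions to reduce to a base case of size 1. The algorithm makes 1 recursive call at each level.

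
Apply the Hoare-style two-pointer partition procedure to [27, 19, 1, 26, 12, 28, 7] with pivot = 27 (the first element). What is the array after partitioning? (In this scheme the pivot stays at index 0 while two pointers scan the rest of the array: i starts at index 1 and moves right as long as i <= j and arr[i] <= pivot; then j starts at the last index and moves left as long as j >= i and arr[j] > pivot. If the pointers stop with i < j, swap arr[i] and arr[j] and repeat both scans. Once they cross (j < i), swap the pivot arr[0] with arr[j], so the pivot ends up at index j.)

Hoare-style two-pointer partition with pivot = 27:

Initial array: [27, 19, 1, 26, 12, 28, 7]

Pointers start at i = 1, j = 6.
i stops at index 5 (arr[5]=28 > 27), j stops at index 6 (arr[6]=7 <= 27): swap arr[5] and arr[6], array becomes [27, 19, 1, 26, 12, 7, 28]
i ends at 6, j ends at 5: the pointers have crossed (j < i), so scanning stops.

Swap pivot arr[0] with arr[5] to place pivot at position 5: [7, 19, 1, 26, 12, 27, 28]
Pivot position: 5

After partitioning with pivot 27, the array becomes [7, 19, 1, 26, 12, 27, 28]. The pivot is placed at index 5. All elements to the left of the pivot are <= 27, and all elements to the right are > 27.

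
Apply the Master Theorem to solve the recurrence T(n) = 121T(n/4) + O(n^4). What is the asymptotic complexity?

Master Theorem for T(n) = 121T(n/4) + O(n^4):

a = 121, b = 4, c = 4
log_b(a) = log_4(121) = 3.4594

Case 3: c = 4 > log_4(121) = 3.4594
T(n) = O(n^4) = O(n^4)

For T(n) = 121T(n/4) + O(n^4): log_4(121) = 3.4594. This is Case 3 of the Master Theorem (c > log_b(a), work dominated by root), giving O(n^4).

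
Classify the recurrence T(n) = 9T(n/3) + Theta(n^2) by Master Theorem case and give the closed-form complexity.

Master Theorem for T(n) = 9T(n/3) + O(n^2):

a = 9, b = 3, c = 2
log_b(a) = log_3(9) = 2.0000

Case 2: c = 2 = log_3(9) = 2.0000
T(n) = O(n^2 log n) = O(n^2 log n)

For T(n) = 9T(n/3) + O(n^2): log_3(9) = 2.0000. This is Case 2 of the Master Theorem (c = log_b(a), equal work at all levels), giving O(n^2 log n).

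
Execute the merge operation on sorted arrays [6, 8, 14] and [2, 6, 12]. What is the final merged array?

Merging process:

Compare 6 vs 2: take 2 from right. Merged: [2]
Compare 6 vs 6: take 6 from left. Merged: [2, 6]
Compare 8 vs 6: take 6 from right. Merged: [2, 6, 6]
Compare 8 vs 12: take 8 from left. Merged: [2, 6, 6, 8]
Compare 14 vs 12: take 12 from right. Merged: [2, 6, 6, 8, 12]
Append remaining from left: [14]. Merged: [2, 6, 6, 8, 12, 14]

Final merged array: [2, 6, 6, 8, 12, 14]
Total comparisons: 5

The merged array is [2, 6, 6, 8, 12, 14], requiring 5 comparisons. The merge step runs in O(n) time where n is the total number of elements.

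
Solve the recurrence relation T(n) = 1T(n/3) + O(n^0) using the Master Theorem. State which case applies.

Master Theorem for T(n) = 1T(n/3) + O(n^0):

a = 1, b = 3, c = 0
log_b(a) = log_3(1) = 0.0000

Case 2: c = 0 = log_3(1) = 0.0000
T(n) = O(n^0 log n) = O(log n)

For T(n) = 1T(n/3) + O(n^0): log_3(1) = 0.0000. This is Case 2 of the Master Theorem (c = log_b(a), equal work at all levels), giving O(log n).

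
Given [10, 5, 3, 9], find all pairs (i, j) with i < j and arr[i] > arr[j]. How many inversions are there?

Finding inversions in [10, 5, 3, 9]:

(0, 1): arr[0]=10 > arr[1]=5
(0, 2): arr[0]=10 > arr[2]=3
(0, 3): arr[0]=10 > arr[3]=9
(1, 2): arr[1]=5 > arr[2]=3

Total inversions: 4

The array has 4 inversion(s): (0,1), (0,2), (0,3), (1,2). Each pair (i,j) satisfies i < j and arr[i] > arr[j].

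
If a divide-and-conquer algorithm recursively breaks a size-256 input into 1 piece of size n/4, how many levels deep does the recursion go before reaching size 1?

For divide and conquer with division factor 4:

Problem sizes at each level:
Level 0: 256
Level 1: 64
Level 2: 16
Level 3: 4
Level 4: 1

The root is level 0 and the size-1 base case is level 4 (the tree spans levels 0 through 4, i.e. 5 levels counting the root), so the depth is the number of divisions: log_4(256) = 4

The recursion tree depth is log_4(256) = 4. At each level, the problem size is divided by 4, so it takes 4 divisions to reduce to a base case of size 1. The algorithm makes 1 recursive call at each level.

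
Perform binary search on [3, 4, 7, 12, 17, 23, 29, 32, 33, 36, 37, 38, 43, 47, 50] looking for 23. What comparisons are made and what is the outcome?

Binary search for 23 in [3, 4, 7, 12, 17, 23, 29, 32, 33, 36, 37, 38, 43, 47, 50]:

lo=0, hi=14, mid=7, arr[mid]=32 -> 32 > 23, search left half
lo=0, hi=6, mid=3, arr[mid]=12 -> 12 < 23, search right half
lo=4, hi=6, mid=5, arr[mid]=23 -> Found target at index 5!

Binary search finds 23 at index 5 after 3 comparisons. The search repeatedly halves the search space by comparing with the middle element.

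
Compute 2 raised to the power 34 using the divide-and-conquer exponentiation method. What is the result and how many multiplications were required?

Computing 2^34 by squaring (build up from 2^1; each line after the first costs one multiplication):

2^1 = 2
2^2 = (2^1)^2 = 2^2 = 4
2^4 = (2^2)^2 = 4^2 = 16
2^8 = (2^4)^2 = 16^2 = 256
2^16 = (2^8)^2 = 256^2 = 65536
2^17 = 2 * 2^16 = 2 * 65536 = 131072
2^34 = (2^17)^2 = 131072^2 = 17179869184

Result: 17179869184
Multiplications needed: 6 (6 lines after 2^1)

2^34 = 17179869184. Using exponentiation by squaring, this requires 6 multiplications. The key idea: if the exponent is even, square the half-power; if odd, multiply by the base once.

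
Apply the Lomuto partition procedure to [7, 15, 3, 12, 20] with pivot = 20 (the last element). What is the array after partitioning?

Lomuto partition with pivot = 20:

Initial array: [7, 15, 3, 12, 20]

arr[0]=7 <= 20: swap with position 0, array becomes [7, 15, 3, 12, 20]
arr[1]=15 <= 20: swap with position 1, array becomes [7, 15, 3, 12, 20]
arr[2]=3 <= 20: swap with position 2, array becomes [7, 15, 3, 12, 20]
arr[3]=12 <= 20: swap with position 3, array becomes [7, 15, 3, 12, 20]

Place pivot at position 4: [7, 15, 3, 12, 20]
Pivot position: 4

After partitioning with pivot 20, the array becomes [7, 15, 3, 12, 20]. The pivot is placed at index 4. All elements to the left of the pivot are <= 20, and all elements to the right are > 20.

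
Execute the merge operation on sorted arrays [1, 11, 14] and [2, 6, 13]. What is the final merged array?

Merging process:

Compare 1 vs 2: take 1 from left. Merged: [1]
Compare 11 vs 2: take 2 from right. Merged: [1, 2]
Compare 11 vs 6: take 6 from right. Merged: [1, 2, 6]
Compare 11 vs 13: take 11 from left. Merged: [1, 2, 6, 11]
Compare 14 vs 13: take 13 from right. Merged: [1, 2, 6, 11, 13]
Append remaining from left: [14]. Merged: [1, 2, 6, 11, 13, 14]

Final merged array: [1, 2, 6, 11, 13, 14]
Total comparisons: 5

The merged array is [1, 2, 6, 11, 13, 14], requiring 5 comparisons. The merge step runs in O(n) time where n is the total number of elements.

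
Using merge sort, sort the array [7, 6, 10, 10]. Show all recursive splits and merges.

Merge sort trace:

Split: [7, 6, 10, 10] -> [7, 6] and [10, 10]
  Split: [7, 6] -> [7] and [6]
  Merge: [7] + [6] -> [6, 7]
  Split: [10, 10] -> [10] and [10]
  Merge: [10] + [10] -> [10, 10]
Merge: [6, 7] + [10, 10] -> [6, 7, 10, 10]

Final sorted array: [6, 7, 10, 10]

The merge sort proceeds by recursively splitting the array and merging sorted halves.
After all merges, the sorted array is [6, 7, 10, 10].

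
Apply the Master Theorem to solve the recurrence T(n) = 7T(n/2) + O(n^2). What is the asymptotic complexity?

Master Theorem for T(n) = 7T(n/2) + O(n^2):

a = 7, b = 2, c = 2
log_b(a) = log_2(7) = 2.8074

Case 1: c = 2 < log_2(7) = 2.8074
T(n) = O(n^(log_2 7))

For T(n) = 7T(n/2) + O(n^2): log_2(7) = 2.8074. This is Case 1 of the Master Theorem (c < log_b(a), work dominated by leaves), giving O(n^(log_2 7)).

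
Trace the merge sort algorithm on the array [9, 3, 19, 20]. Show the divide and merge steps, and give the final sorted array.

Merge sort trace:

Split: [9, 3, 19, 20] -> [9, 3] and [19, 20]
  Split: [9, 3] -> [9] and [3]
  Merge: [9] + [3] -> [3, 9]
  Split: [19, 20] -> [19] and [20]
  Merge: [19] + [20] -> [19, 20]
Merge: [3, 9] + [19, 20] -> [3, 9, 19, 20]

Final sorted array: [3, 9, 19, 20]

The merge sort proceeds by recursively splitting the array and merging sorted halves.
After all merges, the sorted array is [3, 9, 19, 20].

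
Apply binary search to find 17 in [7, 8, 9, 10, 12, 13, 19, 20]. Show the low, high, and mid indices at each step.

Binary search for 17 in [7, 8, 9, 10, 12, 13, 19, 20]:

lo=0, hi=7, mid=3, arr[mid]=10 -> 10 < 17, search right half
lo=4, hi=7, mid=5, arr[mid]=13 -> 13 < 17, search right half
lo=6, hi=7, mid=6, arr[mid]=19 -> 19 > 17, search left half
lo=6 > hi=5, target 17 not found

Binary search determines that 17 is not in the array after 3 comparisons. The search space was exhausted without finding the target.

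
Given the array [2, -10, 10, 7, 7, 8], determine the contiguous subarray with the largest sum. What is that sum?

Using Kadane's algorithm on [2, -10, 10, 7, 7, 8]:

Scanning through the array:
Position 1 (value -10): max_ending_here = -8, max_so_far = 2
Position 2 (value 10): max_ending_here = 10, max_so_far = 10
Position 3 (value 7): max_ending_here = 17, max_so_far = 17
Position 4 (value 7): max_ending_here = 24, max_so_far = 24
Position 5 (value 8): max_ending_here = 32, max_so_far = 32

Maximum subarray: [10, 7, 7, 8]
Maximum sum: 32

The maximum subarray is [10, 7, 7, 8] with sum 32. This subarray runs from index 2 to index 5.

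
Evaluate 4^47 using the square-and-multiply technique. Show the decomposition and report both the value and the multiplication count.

Computing 4^47 by squaring (build up from 4^1; each line after the first costs one multiplication):

4^1 = 4
4^2 = (4^1)^2 = 4^2 = 16
4^4 = (4^2)^2 = 16^2 = 256
4^5 = 4 * 4^4 = 4 * 256 = 1024
4^10 = (4^5)^2 = 1024^2 = 1048576
4^11 = 4 * 4^10 = 4 * 1048576 = 4194304
4^22 = (4^11)^2 = 4194304^2 = 17592186044416
4^23 = 4 * 4^22 = 4 * 17592186044416 = 70368744177664
4^46 = (4^23)^2 = 70368744177664^2 = 4951760157141521099596496896
4^47 = 4 * 4^46 = 4 * 4951760157141521099596496896 = 19807040628566084398385987584

Result: 19807040628566084398385987584
Multiplications needed: 9 (9 lines after 4^1)

4^47 = 19807040628566084398385987584. Using exponentiation by squaring, this requires 9 multiplications. The key idea: if the exponent is even, square the half-power; if odd, multiply by the base once.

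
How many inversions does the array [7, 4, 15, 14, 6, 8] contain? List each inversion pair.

Finding inversions in [7, 4, 15, 14, 6, 8]:

(0, 1): arr[0]=7 > arr[1]=4
(0, 4): arr[0]=7 > arr[4]=6
(2, 3): arr[2]=15 > arr[3]=14
(2, 4): arr[2]=15 > arr[4]=6
(2, 5): arr[2]=15 > arr[5]=8
(3, 4): arr[3]=14 > arr[4]=6
(3, 5): arr[3]=14 > arr[5]=8

Total inversions: 7

The array has 7 inversion(s): (0,1), (0,4), (2,3), (2,4), (2,5), (3,4), (3,5). Each pair (i,j) satisfies i < j and arr[i] > arr[j].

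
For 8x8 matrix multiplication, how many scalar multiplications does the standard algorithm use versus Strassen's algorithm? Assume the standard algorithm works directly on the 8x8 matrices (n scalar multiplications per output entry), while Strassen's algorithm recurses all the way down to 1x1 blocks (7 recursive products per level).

Matrix multiplication for 8x8 matrices:

Standard algorithm: 8^3 = 512 multiplications
Strassen's algorithm: 7^(log2(8)) = 7^3 = 343 multiplications
Savings: 512 - 343 = 169 multiplications

Standard: 512 multiplications (8^3). Strassen: 343 multiplications (7^3). Strassen reduces 8 recursive multiplications to 7 at each level.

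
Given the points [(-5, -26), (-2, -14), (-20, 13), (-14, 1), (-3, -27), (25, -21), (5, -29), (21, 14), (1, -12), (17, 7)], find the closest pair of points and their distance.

Computing all pairwise distances among 10 points:

d((-5, -26), (-2, -14)) = 12.3693
d((-5, -26), (-20, 13)) = 41.7852
d((-5, -26), (-14, 1)) = 28.4605
d((-5, -26), (-3, -27)) = 2.2361 <-- minimum
d((-5, -26), (25, -21)) = 30.4138
d((-5, -26), (5, -29)) = 10.4403
d((-5, -26), (21, 14)) = 47.7074
d((-5, -26), (1, -12)) = 15.2315
d((-5, -26), (17, 7)) = 39.6611
d((-2, -14), (-20, 13)) = 32.45
d((-2, -14), (-14, 1)) = 19.2094
d((-2, -14), (-3, -27)) = 13.0384
d((-2, -14), (25, -21)) = 27.8927
d((-2, -14), (5, -29)) = 16.5529
d((-2, -14), (21, 14)) = 36.2353
d((-2, -14), (1, -12)) = 3.6056
d((-2, -14), (17, 7)) = 28.3196
d((-20, 13), (-14, 1)) = 13.4164
d((-20, 13), (-3, -27)) = 43.4626
d((-20, 13), (25, -21)) = 56.4004
d((-20, 13), (5, -29)) = 48.8774
d((-20, 13), (21, 14)) = 41.0122
d((-20, 13), (1, -12)) = 32.6497
d((-20, 13), (17, 7)) = 37.4833
d((-14, 1), (-3, -27)) = 30.0832
d((-14, 1), (25, -21)) = 44.7772
d((-14, 1), (5, -29)) = 35.5106
d((-14, 1), (21, 14)) = 37.3363
d((-14, 1), (1, -12)) = 19.8494
d((-14, 1), (17, 7)) = 31.5753
d((-3, -27), (25, -21)) = 28.6356
d((-3, -27), (5, -29)) = 8.2462
d((-3, -27), (21, 14)) = 47.5079
d((-3, -27), (1, -12)) = 15.5242
d((-3, -27), (17, 7)) = 39.4462
d((25, -21), (5, -29)) = 21.5407
d((25, -21), (21, 14)) = 35.2278
d((25, -21), (1, -12)) = 25.632
d((25, -21), (17, 7)) = 29.1204
d((5, -29), (21, 14)) = 45.8803
d((5, -29), (1, -12)) = 17.4642
d((5, -29), (17, 7)) = 37.9473
d((21, 14), (1, -12)) = 32.8024
d((21, 14), (17, 7)) = 8.0623
d((1, -12), (17, 7)) = 24.8395

Closest pair: (-5, -26) and (-3, -27) with distance 2.2361

The closest pair is (-5, -26) and (-3, -27) with Euclidean distance 2.2361. For 10 points, brute-force pairwise comparison is shown above. For large n, the divide-and-conquer algorithm (sort by x, recurse on halves, check the dividing strip) achieves O(n log n).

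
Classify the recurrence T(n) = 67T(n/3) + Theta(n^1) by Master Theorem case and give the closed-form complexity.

Master Theorem for T(n) = 67T(n/3) + O(n^1):

a = 67, b = 3, c = 1
log_b(a) = log_3(67) = 3.8273

Case 1: c = 1 < log_3(67) = 3.8273
T(n) = O(n^(log_3 67))

For T(n) = 67T(n/3) + O(n^1): log_3(67) = 3.8273. This is Case 1 of the Master Theorem (c < log_b(a), work dominated by leaves), giving O(n^(log_3 67)).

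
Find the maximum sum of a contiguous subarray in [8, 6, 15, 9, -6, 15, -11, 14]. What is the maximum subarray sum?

Using Kadane's algorithm on [8, 6, 15, 9, -6, 15, -11, 14]:

Scanning through the array:
Position 1 (value 6): max_ending_here = 14, max_so_far = 14
Position 2 (value 15): max_ending_here = 29, max_so_far = 29
Position 3 (value 9): max_ending_here = 38, max_so_far = 38
Position 4 (value -6): max_ending_here = 32, max_so_far = 38
Position 5 (value 15): max_ending_here = 47, max_so_far = 47
Position 6 (value -11): max_ending_here = 36, max_so_far = 47
Position 7 (value 14): max_ending_here = 50, max_so_far = 50

Maximum subarray: [8, 6, 15, 9, -6, 15, -11, 14]
Maximum sum: 50

The maximum subarray is [8, 6, 15, 9, -6, 15, -11, 14] with sum 50. This subarray runs from index 0 to index 7.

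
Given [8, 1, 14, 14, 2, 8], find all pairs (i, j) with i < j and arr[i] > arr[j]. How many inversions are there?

Finding inversions in [8, 1, 14, 14, 2, 8]:

(0, 1): arr[0]=8 > arr[1]=1
(0, 4): arr[0]=8 > arr[4]=2
(2, 4): arr[2]=14 > arr[4]=2
(2, 5): arr[2]=14 > arr[5]=8
(3, 4): arr[3]=14 > arr[4]=2
(3, 5): arr[3]=14 > arr[5]=8

Total inversions: 6

The array has 6 inversion(s): (0,1), (0,4), (2,4), (2,5), (3,4), (3,5). Each pair (i,j) satisfies i < j and arr[i] > arr[j].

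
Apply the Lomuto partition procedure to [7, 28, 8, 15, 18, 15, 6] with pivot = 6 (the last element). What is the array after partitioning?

Lomuto partition with pivot = 6:

Initial array: [7, 28, 8, 15, 18, 15, 6]

arr[0]=7 > 6: no swap
arr[1]=28 > 6: no swap
arr[2]=8 > 6: no swap
arr[3]=15 > 6: no swap
arr[4]=18 > 6: no swap
arr[5]=15 > 6: no swap

Place pivot at position 0: [6, 28, 8, 15, 18, 15, 7]
Pivot position: 0

After partitioning with pivot 6, the array becomes [6, 28, 8, 15, 18, 15, 7]. The pivot is placed at index 0. All elements to the left of the pivot are <= 6, and all elements to the right are > 6.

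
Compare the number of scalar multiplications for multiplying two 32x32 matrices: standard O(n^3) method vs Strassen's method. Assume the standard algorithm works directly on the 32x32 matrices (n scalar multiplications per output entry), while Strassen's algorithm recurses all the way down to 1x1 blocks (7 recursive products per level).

Matrix multiplication for 32x32 matrices:

Standard algorithm: 32^3 = 32768 multiplications
Strassen's algorithm: 7^(log2(32)) = 7^5 = 16807 multiplications
Savings: 32768 - 16807 = 15961 multiplications

Standard: 32768 multiplications (32^3). Strassen: 16807 multiplications (7^5). Strassen reduces 8 recursive multiplications to 7 at each level.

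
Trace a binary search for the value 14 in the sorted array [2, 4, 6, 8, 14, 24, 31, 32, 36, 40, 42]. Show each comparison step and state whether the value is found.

Binary search for 14 in [2, 4, 6, 8, 14, 24, 31, 32, 36, 40, 42]:

lo=0, hi=10, mid=5, arr[mid]=24 -> 24 > 14, search left half
lo=0, hi=4, mid=2, arr[mid]=6 -> 6 < 14, search right half
lo=3, hi=4, mid=3, arr[mid]=8 -> 8 < 14, search right half
lo=4, hi=4, mid=4, arr[mid]=14 -> Found target at index 4!

Binary search finds 14 at index 4 after 4 comparisons. The search repeatedly halves the search space by comparing with the middle element.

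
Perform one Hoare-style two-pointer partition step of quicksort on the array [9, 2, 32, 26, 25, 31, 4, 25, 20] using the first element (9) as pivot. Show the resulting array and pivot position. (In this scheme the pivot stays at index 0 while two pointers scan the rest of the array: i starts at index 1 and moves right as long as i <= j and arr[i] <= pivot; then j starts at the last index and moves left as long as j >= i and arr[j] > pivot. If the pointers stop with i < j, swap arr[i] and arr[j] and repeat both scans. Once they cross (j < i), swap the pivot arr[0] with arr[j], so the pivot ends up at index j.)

Hoare-style two-pointer partition with pivot = 9:

Initial array: [9, 2, 32, 26, 25, 31, 4, 25, 20]

Pointers start at i = 1, j = 8.
i stops at index 2 (arr[2]=32 > 9), j stops at index 6 (arr[6]=4 <= 9): swap arr[2] and arr[6], array becomes [9, 2, 4, 26, 25, 31, 32, 25, 20]
i ends at 3, j ends at 2: the pointers have crossed (j < i), so scanning stops.

Swap pivot arr[0] with arr[2] to place pivot at position 2: [4, 2, 9, 26, 25, 31, 32, 25, 20]
Pivot position: 2

After partitioning with pivot 9, the array becomes [4, 2, 9, 26, 25, 31, 32, 25, 20]. The pivot is placed at index 2. All elements to the left of the pivot are <= 9, and all elements to the right are > 9.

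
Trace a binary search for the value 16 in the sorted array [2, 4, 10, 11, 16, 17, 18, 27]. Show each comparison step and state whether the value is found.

Binary search for 16 in [2, 4, 10, 11, 16, 17, 18, 27]:

lo=0, hi=7, mid=3, arr[mid]=11 -> 11 < 16, search right half
lo=4, hi=7, mid=5, arr[mid]=17 -> 17 > 16, search left half
lo=4, hi=4, mid=4, arr[mid]=16 -> Found target at index 4!

Binary search finds 16 at index 4 after 3 comparisons. The search repeatedly halves the search space by comparing with the middle element.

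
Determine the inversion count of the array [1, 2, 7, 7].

Finding inversions in [1, 2, 7, 7]:


Total inversions: 0

The array has 0 inversions. It is already sorted.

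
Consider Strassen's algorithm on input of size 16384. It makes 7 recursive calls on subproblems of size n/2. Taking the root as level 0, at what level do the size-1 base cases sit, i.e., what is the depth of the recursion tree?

For divide and conquer with division factor 2:

Problem sizes at each level:
Level 0: 16384
Level 1: 8192
Level 2: 4096
Level 3: 2048
Level 4: 1024
Level 5: 512
Level 6: 256
Level 7: 128
Level 8: 64
Level 9: 32
Level 10: 16
Level 11: 8
Level 12: 4
Level 13: 2
Level 14: 1

The root is level 0 and the size-1 base case is level 14 (the tree spans levels 0 through 14, i.e. 15 levels counting the root), so the depth is the number of divisions: log_2(16384) = 14

The recursion tree depth is log_2(16384) = 14. At each level, the problem size is divided by 2, so it takes 14 divisions to reduce to a base case of size 1. The algorithm makes 7 recursive calls at each level.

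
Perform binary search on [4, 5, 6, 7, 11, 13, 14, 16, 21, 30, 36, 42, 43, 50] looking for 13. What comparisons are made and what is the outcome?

Binary search for 13 in [4, 5, 6, 7, 11, 13, 14, 16, 21, 30, 36, 42, 43, 50]:

lo=0, hi=13, mid=6, arr[mid]=14 -> 14 > 13, search left half
lo=0, hi=5, mid=2, arr[mid]=6 -> 6 < 13, search right half
lo=3, hi=5, mid=4, arr[mid]=11 -> 11 < 13, search right half
lo=5, hi=5, mid=5, arr[mid]=13 -> Found target at index 5!

Binary search finds 13 at index 5 after 4 comparisons. The search repeatedly halves the search space by comparing with the middle element.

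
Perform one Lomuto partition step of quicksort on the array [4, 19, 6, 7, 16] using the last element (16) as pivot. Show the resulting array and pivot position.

Lomuto partition with pivot = 16:

Initial array: [4, 19, 6, 7, 16]

arr[0]=4 <= 16: swap with position 0, array becomes [4, 19, 6, 7, 16]
arr[1]=19 > 16: no swap
arr[2]=6 <= 16: swap with position 1, array becomes [4, 6, 19, 7, 16]
arr[3]=7 <= 16: swap with position 2, array becomes [4, 6, 7, 19, 16]

Place pivot at position 3: [4, 6, 7, 16, 19]
Pivot position: 3

After partitioning with pivot 16, the array becomes [4, 6, 7, 16, 19]. The pivot is placed at index 3. All elements to the left of the pivot are <= 16, and all elements to the right are > 16.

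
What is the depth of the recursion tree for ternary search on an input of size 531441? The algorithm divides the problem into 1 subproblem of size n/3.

For divide and conquer with division factor 3:

Problem sizes at each level:
Level 0: 531441
Level 1: 177147
Level 2: 59049
Level 3: 19683
Level 4: 6561
Level 5: 2187
Level 6: 729
Level 7: 243
Level 8: 81
Level 9: 27
Level 10: 9
Level 11: 3
Level 12: 1

The root is level 0 and the size-1 base case is level 12 (the tree spans levels 0 through 12, i.e. 13 levels counting the root), so the depth is the number of divisions: log_3(531441) = 12

The recursion tree depth is log_3(531441) = 12. At each level, the problem size is divided by 3, so it takes 12 divisions to reduce to a base case of size 1. The algorithm makes 1 recursive call at each level.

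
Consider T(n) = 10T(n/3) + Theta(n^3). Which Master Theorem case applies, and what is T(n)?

Master Theorem for T(n) = 10T(n/3) + O(n^3):

a = 10, b = 3, c = 3
log_b(a) = log_3(10) = 2.0959

Case 3: c = 3 > log_3(10) = 2.0959
T(n) = O(n^3) = O(n^3)

For T(n) = 10T(n/3) + O(n^3): log_3(10) = 2.0959. This is Case 3 of the Master Theorem (c > log_b(a), work dominated by root), giving O(n^3).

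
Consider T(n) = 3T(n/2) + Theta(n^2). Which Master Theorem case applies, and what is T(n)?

Master Theorem for T(n) = 3T(n/2) + O(n^2):

a = 3, b = 2, c = 2
log_b(a) = log_2(3) = 1.5850

Case 3: c = 2 > log_2(3) = 1.5850
T(n) = O(n^2) = O(n^2)

For T(n) = 3T(n/2) + O(n^2): log_2(3) = 1.5850. This is Case 3 of the Master Theorem (c > log_b(a), work dominated by root), giving O(n^2).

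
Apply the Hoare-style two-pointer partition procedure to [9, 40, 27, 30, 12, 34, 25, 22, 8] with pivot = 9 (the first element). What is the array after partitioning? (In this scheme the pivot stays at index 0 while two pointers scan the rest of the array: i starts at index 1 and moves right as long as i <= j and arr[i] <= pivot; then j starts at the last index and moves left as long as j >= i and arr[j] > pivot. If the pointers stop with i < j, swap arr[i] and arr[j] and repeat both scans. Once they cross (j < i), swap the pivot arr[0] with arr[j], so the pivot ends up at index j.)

Hoare-style two-pointer partition with pivot = 9:

Initial array: [9, 40, 27, 30, 12, 34, 25, 22, 8]

Pointers start at i = 1, j = 8.
i stops at index 1 (arr[1]=40 > 9), j stops at index 8 (arr[8]=8 <= 9): swap arr[1] and arr[8], array becomes [9, 8, 27, 30, 12, 34, 25, 22, 40]
i ends at 2, j ends at 1: the pointers have crossed (j < i), so scanning stops.

Swap pivot arr[0] with arr[1] to place pivot at position 1: [8, 9, 27, 30, 12, 34, 25, 22, 40]
Pivot position: 1

After partitioning with pivot 9, the array becomes [8, 9, 27, 30, 12, 34, 25, 22, 40]. The pivot is placed at index 1. All elements to the left of the pivot are <= 9, and all elements to the right are > 9.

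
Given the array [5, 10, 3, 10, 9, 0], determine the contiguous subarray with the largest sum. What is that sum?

Using Kadane's algorithm on [5, 10, 3, 10, 9, 0]:

Scanning through the array:
Position 1 (value 10): max_ending_here = 15, max_so_far = 15
Position 2 (value 3): max_ending_here = 18, max_so_far = 18
Position 3 (value 10): max_ending_here = 28, max_so_far = 28
Position 4 (value 9): max_ending_here = 37, max_so_far = 37
Position 5 (value 0): max_ending_here = 37, max_so_far = 37

Maximum subarray: [5, 10, 3, 10, 9]
Maximum sum: 37

The maximum subarray is [5, 10, 3, 10, 9] with sum 37. This subarray runs from index 0 to index 4.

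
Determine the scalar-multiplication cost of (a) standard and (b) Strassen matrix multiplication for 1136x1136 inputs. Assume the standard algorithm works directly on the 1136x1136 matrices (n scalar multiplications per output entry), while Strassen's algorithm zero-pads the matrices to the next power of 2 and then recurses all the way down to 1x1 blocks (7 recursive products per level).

Matrix multiplication for 1136x1136 matrices:

Strassen's algorithm requires power-of-2 dimensions. Pad 1136x1136 to 2048x2048 (next power of 2).

Standard algorithm: 1136^3 = 1466003456 multiplications
Strassen's algorithm: 7^(log2(2048)) = 7^11 = 1977326743 multiplications
Difference: 1466003456 - 1977326743 = -511323287 (Strassen uses MORE here due to padding overhead — for small or just-over-power-of-2 n, padding can outweigh the per-level savings)

Standard: 1466003456 multiplications (1136^3). Strassen: 1977326743 multiplications (7^11, after padding to 2048x2048). Strassen reduces 8 recursive multiplications to 7 at each level.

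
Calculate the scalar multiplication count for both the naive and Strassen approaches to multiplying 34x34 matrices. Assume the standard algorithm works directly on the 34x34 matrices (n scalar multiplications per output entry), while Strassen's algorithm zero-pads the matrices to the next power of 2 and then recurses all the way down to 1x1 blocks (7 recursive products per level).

Matrix multiplication for 34x34 matrices:

Strassen's algorithm requires power-of-2 dimensions. Pad 34x34 to 64x64 (next power of 2).

Standard algorithm: 34^3 = 39304 multiplications
Strassen's algorithm: 7^(log2(64)) = 7^6 = 117649 multiplications
Difference: 39304 - 117649 = -78345 (Strassen uses MORE here due to padding overhead — for small or just-over-power-of-2 n, padding can outweigh the per-level savings)

Standard: 39304 multiplications (34^3). Strassen: 117649 multiplications (7^6, after padding to 64x64). Strassen reduces 8 recursive multiplications to 7 at each level.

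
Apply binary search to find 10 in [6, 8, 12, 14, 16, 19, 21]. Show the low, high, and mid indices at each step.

Binary search for 10 in [6, 8, 12, 14, 16, 19, 21]:

lo=0, hi=6, mid=3, arr[mid]=14 -> 14 > 10, search left half
lo=0, hi=2, mid=1, arr[mid]=8 -> 8 < 10, search right half
lo=2, hi=2, mid=2, arr[mid]=12 -> 12 > 10, search left half
lo=2 > hi=1, target 10 not found

Binary search determines that 10 is not in the array after 3 comparisons. The search space was exhausted without finding the target.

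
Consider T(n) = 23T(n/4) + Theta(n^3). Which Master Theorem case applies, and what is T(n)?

Master Theorem for T(n) = 23T(n/4) + O(n^3):

a = 23, b = 4, c = 3
log_b(a) = log_4(23) = 2.2618

Case 3: c = 3 > log_4(23) = 2.2618
T(n) = O(n^3) = O(n^3)

For T(n) = 23T(n/4) + O(n^3): log_4(23) = 2.2618. This is Case 3 of the Master Theorem (c > log_b(a), work dominated by root), giving O(n^3).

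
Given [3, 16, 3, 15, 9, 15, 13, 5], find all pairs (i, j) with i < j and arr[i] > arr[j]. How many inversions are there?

Finding inversions in [3, 16, 3, 15, 9, 15, 13, 5]:

(1, 2): arr[1]=16 > arr[2]=3
(1, 3): arr[1]=16 > arr[3]=15
(1, 4): arr[1]=16 > arr[4]=9
(1, 5): arr[1]=16 > arr[5]=15
(1, 6): arr[1]=16 > arr[6]=13
(1, 7): arr[1]=16 > arr[7]=5
(3, 4): arr[3]=15 > arr[4]=9
(3, 6): arr[3]=15 > arr[6]=13
(3, 7): arr[3]=15 > arr[7]=5
(4, 7): arr[4]=9 > arr[7]=5
(5, 6): arr[5]=15 > arr[6]=13
(5, 7): arr[5]=15 > arr[7]=5
(6, 7): arr[6]=13 > arr[7]=5

Total inversions: 13

The array has 13 inversion(s): (1,2), (1,3), (1,4), (1,5), (1,6), (1,7), (3,4), (3,6), (3,7), (4,7), (5,6), (5,7), (6,7). Each pair (i,j) satisfies i < j and arr[i] > arr[j].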